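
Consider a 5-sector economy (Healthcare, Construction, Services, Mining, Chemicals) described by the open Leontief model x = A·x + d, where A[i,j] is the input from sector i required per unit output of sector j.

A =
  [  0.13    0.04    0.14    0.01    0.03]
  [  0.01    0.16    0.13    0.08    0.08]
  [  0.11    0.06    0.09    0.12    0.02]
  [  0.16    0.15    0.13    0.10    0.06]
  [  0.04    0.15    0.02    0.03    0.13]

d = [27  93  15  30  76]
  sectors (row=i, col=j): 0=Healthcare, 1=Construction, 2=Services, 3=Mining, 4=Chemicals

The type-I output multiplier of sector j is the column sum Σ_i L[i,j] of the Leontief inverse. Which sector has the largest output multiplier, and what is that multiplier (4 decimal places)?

Form M = I − A:
  [  0.87   -0.04   -0.14   -0.01   -0.03]
  [ -0.01    0.84   -0.13   -0.08   -0.08]
  [ -0.11   -0.06    0.91   -0.12   -0.02]
  [ -0.16   -0.15   -0.13    0.90   -0.06]
  [ -0.04   -0.15   -0.02   -0.03    0.87]
Leontief inverse L = M⁻¹:
  [  1.1882    0.0904    0.2042    0.0504    0.0575]
  [  0.0746    1.2593    0.2152    0.1459    0.1334]
  [  0.1840    0.1335    1.1721    0.1721    0.0574]
  [  0.2556    0.2608    0.2469    1.1740    0.1194]
  [  0.0805    0.2333    0.0819    0.0719    1.1805]
Total output x = L · d:
  x_0 = 1.1882·27 + 0.0904·93 + 0.2042·15 + 0.0504·30 + 0.0575·76 = 49.4306
  x_1 = 0.0746·27 + 1.2593·93 + 0.2152·15 + 0.1459·30 + 0.1334·76 = 136.8682
  x_2 = 0.1840·27 + 0.1335·93 + 1.1721·15 + 0.1721·30 + 0.0574·76 = 44.4923
  x_3 = 0.2556·27 + 0.2608·93 + 0.2469·15 + 1.1740·30 + 0.1194·76 = 79.1576
  x_4 = 0.0805·27 + 0.2333·93 + 0.0819·15 + 0.0719·30 + 1.1805·76 = 116.9793
Output multipliers (column sums of L):
  Healthcare: 1.7830
  Construction: 1.9773
  Services: 1.9203
  Mining: 1.6143
  Chemicals: 1.5482

Construction (1.9773)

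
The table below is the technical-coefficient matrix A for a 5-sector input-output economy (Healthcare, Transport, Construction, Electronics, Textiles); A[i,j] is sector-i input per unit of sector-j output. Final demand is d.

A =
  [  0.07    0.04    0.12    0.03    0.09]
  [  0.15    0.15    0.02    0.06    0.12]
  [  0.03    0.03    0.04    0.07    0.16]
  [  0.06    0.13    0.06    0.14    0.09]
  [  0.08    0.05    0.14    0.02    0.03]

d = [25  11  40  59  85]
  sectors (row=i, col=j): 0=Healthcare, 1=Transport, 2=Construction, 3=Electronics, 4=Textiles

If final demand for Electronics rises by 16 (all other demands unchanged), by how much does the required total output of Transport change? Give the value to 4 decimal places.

1.6712

Form M = I − A:
  [  0.93   -0.04   -0.12   -0.03   -0.09]
  [ -0.15    0.85   -0.02   -0.06   -0.12]
  [ -0.03   -0.03    0.96   -0.07   -0.16]
  [ -0.06   -0.13   -0.06    0.86   -0.09]
  [ -0.08   -0.05   -0.14   -0.02    0.97]
Leontief inverse L = M⁻¹:
  [  1.1092    0.0759    0.1652    0.0608    0.1452]
  [  0.2228    1.2175    0.0883    0.1044    0.1955]
  [  0.0703    0.0691    1.0879    0.1006    0.2038]
  [  0.1281    0.2029    0.1194    1.1950    0.1675]
  [  0.1157    0.0832    0.1777    0.0496    1.0859]
Total output x = L · d:
  x_0 = 1.1092·25 + 0.0759·11 + 0.1652·40 + 0.0608·59 + 0.1452·85 = 51.1043
  x_1 = 0.2228·25 + 1.2175·11 + 0.0883·40 + 0.1044·59 + 0.1955·85 = 45.2767
  x_2 = 0.0703·25 + 0.0691·11 + 1.0879·40 + 0.1006·59 + 0.2038·85 = 69.2918
  x_3 = 0.1281·25 + 0.2029·11 + 0.1194·40 + 1.1950·59 + 0.1675·85 = 94.9558
  x_4 = 0.1157·25 + 0.0832·11 + 0.1777·40 + 0.0496·59 + 1.0859·85 = 106.1362
Δx_1 = L[1,3] · Δd_3 = 0.1044 · 16 = 1.6712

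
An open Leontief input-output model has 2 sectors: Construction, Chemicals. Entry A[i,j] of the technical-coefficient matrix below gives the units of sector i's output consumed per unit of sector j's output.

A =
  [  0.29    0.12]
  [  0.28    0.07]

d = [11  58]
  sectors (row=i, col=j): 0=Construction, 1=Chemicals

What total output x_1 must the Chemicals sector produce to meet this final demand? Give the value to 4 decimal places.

Form M = I − A:
  [  0.71   -0.12]
  [ -0.28    0.93]
Leontief inverse L = M⁻¹:
  [  1.4840    0.1915]
  [  0.4468    1.1329]
Total output x = L · d:
  x_0 = 1.4840·11 + 0.1915·58 = 27.4294
  x_1 = 0.4468·11 + 1.1329·58 = 70.6239

70.6239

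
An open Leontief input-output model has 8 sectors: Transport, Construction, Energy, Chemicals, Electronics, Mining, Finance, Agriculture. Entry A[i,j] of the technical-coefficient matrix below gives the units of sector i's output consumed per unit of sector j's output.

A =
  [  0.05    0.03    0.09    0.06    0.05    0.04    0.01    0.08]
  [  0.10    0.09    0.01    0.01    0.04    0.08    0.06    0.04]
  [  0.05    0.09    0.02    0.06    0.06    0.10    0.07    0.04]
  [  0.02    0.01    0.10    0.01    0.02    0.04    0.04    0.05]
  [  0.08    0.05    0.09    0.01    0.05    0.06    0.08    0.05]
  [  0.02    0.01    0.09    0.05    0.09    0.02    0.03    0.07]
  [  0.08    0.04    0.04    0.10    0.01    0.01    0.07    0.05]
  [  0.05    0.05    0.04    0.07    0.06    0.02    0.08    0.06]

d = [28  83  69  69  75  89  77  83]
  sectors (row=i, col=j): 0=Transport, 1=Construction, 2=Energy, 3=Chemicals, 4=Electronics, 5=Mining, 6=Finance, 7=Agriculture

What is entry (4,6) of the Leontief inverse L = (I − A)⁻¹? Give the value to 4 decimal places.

L[4,6] = 0.1247

Form M = I − A:
  [  0.95   -0.03   -0.09   -0.06   -0.05   -0.04   -0.01   -0.08]
  [ -0.10    0.91   -0.01   -0.01   -0.04   -0.08   -0.06   -0.04]
  [ -0.05   -0.09    0.98   -0.06   -0.06   -0.10   -0.07   -0.04]
  [ -0.02   -0.01   -0.10    0.99   -0.02   -0.04   -0.04   -0.05]
  [ -0.08   -0.05   -0.09   -0.01    0.95   -0.06   -0.08   -0.05]
  [ -0.02   -0.01   -0.09   -0.05   -0.09    0.98   -0.03   -0.07]
  [ -0.08   -0.04   -0.04   -0.10   -0.01   -0.01    0.93   -0.05]
  [ -0.05   -0.05   -0.04   -0.07   -0.06   -0.02   -0.08    0.94]
Leontief inverse L = M⁻¹:
  [  1.0874    0.0641    0.1316    0.0926    0.0853    0.0750    0.0497    0.1186]
  [  0.1434    1.1237    0.0539    0.0454    0.0761    0.1123    0.0973    0.0823]
  [  0.0972    0.1269    1.0705    0.0976    0.0997    0.1366    0.1144    0.0860]
  [  0.0474    0.0360    0.1267    1.0373    0.0456    0.0652    0.0697    0.0771]
  [  0.1270    0.0899    0.1360    0.0521    1.0894    0.0984    0.1247    0.0951]
  [  0.0568    0.0426    0.1289    0.0806    0.1217    1.0530    0.0700    0.1050]
  [  0.1159    0.0691    0.0806    0.1327    0.0378    0.0394    1.1048    0.0870]
  [  0.0923    0.0838    0.0831    0.1051    0.0916    0.0527    0.1213    1.0996]
Total output x = L · d:
  x_0 = 1.0874·28 + 0.0641·83 + 0.1316·69 + 0.0926·69 + 0.0853·75 + 0.0750·89 + 0.0497·77 + 0.1186·83 = 77.9661
  x_1 = 0.1434·28 + 1.1237·83 + 0.0539·69 + 0.0454·69 + 0.0761·75 + 0.1123·89 + 0.0973·77 + 0.0823·83 = 134.1489
  x_2 = 0.0972·28 + 0.1269·83 + 1.0705·69 + 0.0976·69 + 0.0997·75 + 0.1366·89 + 0.1144·77 + 0.0860·83 = 129.4192
  x_3 = 0.0474·28 + 0.0360·83 + 0.1267·69 + 1.0373·69 + 0.0456·75 + 0.0652·89 + 0.0697·77 + 0.0771·83 = 105.6272
  x_4 = 0.1270·28 + 0.0899·83 + 0.1360·69 + 0.0521·69 + 1.0894·75 + 0.0984·89 + 0.1247·77 + 0.0951·83 = 131.9594
  x_5 = 0.0568·28 + 0.0426·83 + 0.1289·69 + 0.0806·69 + 0.1217·75 + 1.0530·89 + 0.0700·77 + 0.1050·83 = 136.5352
  x_6 = 0.1159·28 + 0.0691·83 + 0.0806·69 + 0.1327·69 + 0.0378·75 + 0.0394·89 + 1.1048·77 + 0.0870·83 = 122.3250
  x_7 = 0.0923·28 + 0.0838·83 + 0.0831·69 + 0.1051·69 + 0.0916·75 + 0.0527·89 + 0.1213·77 + 1.0996·83 = 134.6922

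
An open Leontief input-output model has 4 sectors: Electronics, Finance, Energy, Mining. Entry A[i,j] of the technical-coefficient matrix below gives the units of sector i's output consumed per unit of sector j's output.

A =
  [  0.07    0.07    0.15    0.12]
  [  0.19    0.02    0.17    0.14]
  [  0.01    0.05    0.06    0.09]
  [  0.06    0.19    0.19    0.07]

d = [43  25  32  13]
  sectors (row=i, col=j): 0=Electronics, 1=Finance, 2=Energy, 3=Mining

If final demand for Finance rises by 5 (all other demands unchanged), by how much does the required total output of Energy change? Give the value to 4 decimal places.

Form M = I − A:
  [  0.93   -0.07   -0.15   -0.12]
  [ -0.19    0.98   -0.17   -0.14]
  [ -0.01   -0.05    0.94   -0.09]
  [ -0.06   -0.19   -0.19    0.93]
Leontief inverse L = M⁻¹:
  [  1.1160    0.1280    0.2389    0.1864]
  [  0.2412    1.0953    0.2817    0.2233]
  [  0.0370    0.0835    1.1101    0.1248]
  [  0.1288    0.2491    0.2998    1.1584]
Total output x = L · d:
  x_0 = 1.1160·43 + 0.1280·25 + 0.2389·32 + 0.1864·13 = 61.2588
  x_1 = 0.2412·43 + 1.0953·25 + 0.2817·32 + 0.2233·13 = 49.6712
  x_2 = 0.0370·43 + 0.0835·25 + 1.1101·32 + 0.1248·13 = 40.8232
  x_3 = 0.1288·43 + 0.2491·25 + 0.2998·32 + 1.1584·13 = 36.4188
Δx_2 = L[2,1] · Δd_1 = 0.0835 · 5 = 0.4174

0.4174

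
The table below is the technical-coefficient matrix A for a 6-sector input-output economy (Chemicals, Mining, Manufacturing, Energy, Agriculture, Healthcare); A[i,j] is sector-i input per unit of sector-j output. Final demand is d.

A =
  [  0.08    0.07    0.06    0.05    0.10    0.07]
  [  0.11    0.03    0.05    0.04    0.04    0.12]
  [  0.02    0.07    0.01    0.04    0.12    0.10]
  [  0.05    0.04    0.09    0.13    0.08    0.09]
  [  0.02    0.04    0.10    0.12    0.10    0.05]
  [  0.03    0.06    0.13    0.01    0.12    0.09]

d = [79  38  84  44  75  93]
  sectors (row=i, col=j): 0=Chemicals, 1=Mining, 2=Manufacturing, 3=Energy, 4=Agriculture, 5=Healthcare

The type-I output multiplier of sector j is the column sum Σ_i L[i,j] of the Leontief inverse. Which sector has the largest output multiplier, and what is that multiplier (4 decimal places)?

Form M = I − A:
  [  0.92   -0.07   -0.06   -0.05   -0.10   -0.07]
  [ -0.11    0.97   -0.05   -0.04   -0.04   -0.12]
  [ -0.02   -0.07    0.99   -0.04   -0.12   -0.10]
  [ -0.05   -0.04   -0.09    0.87   -0.08   -0.09]
  [ -0.02   -0.04   -0.10   -0.12    0.90   -0.05]
  [ -0.03   -0.06   -0.13   -0.01   -0.12    0.91]
Leontief inverse L = M⁻¹:
  [  1.1159    0.1083    0.1168    0.0996    0.1708    0.1322]
  [  0.1423    1.0673    0.1038    0.0789    0.1077    0.1768]
  [  0.0485    0.1005    1.0637    0.0828    0.1793    0.1519]
  [  0.0867    0.0831    0.1550    1.1894    0.1612    0.1612]
  [  0.0514    0.0776    0.1563    0.1767    1.1719    0.1132]
  [  0.0608    0.0994    0.1850    0.0567    0.1947    1.1533]
Total output x = L · d:
  x_0 = 1.1159·79 + 0.1083·38 + 0.1168·84 + 0.0996·44 + 0.1708·75 + 0.1322·93 = 131.5634
  x_1 = 0.1423·79 + 1.0673·38 + 0.1038·84 + 0.0789·44 + 0.1077·75 + 0.1768·93 = 88.5064
  x_2 = 0.0485·79 + 0.1005·38 + 1.0637·84 + 0.0828·44 + 0.1793·75 + 0.1519·93 = 128.2155
  x_3 = 0.0867·79 + 0.0831·38 + 0.1550·84 + 1.1894·44 + 0.1612·75 + 0.1612·93 = 102.4460
  x_4 = 0.0514·79 + 0.0776·38 + 0.1563·84 + 0.1767·44 + 1.1719·75 + 0.1132·93 = 126.3448
  x_5 = 0.0608·79 + 0.0994·38 + 0.1850·84 + 0.0567·44 + 0.1947·75 + 1.1533·93 = 148.4738
Output multipliers (column sums of L):
  Chemicals: 1.5056
  Mining: 1.5362
  Manufacturing: 1.7806
  Energy: 1.6840
  Agriculture: 1.9856
  Healthcare: 1.8886

Agriculture (1.9856)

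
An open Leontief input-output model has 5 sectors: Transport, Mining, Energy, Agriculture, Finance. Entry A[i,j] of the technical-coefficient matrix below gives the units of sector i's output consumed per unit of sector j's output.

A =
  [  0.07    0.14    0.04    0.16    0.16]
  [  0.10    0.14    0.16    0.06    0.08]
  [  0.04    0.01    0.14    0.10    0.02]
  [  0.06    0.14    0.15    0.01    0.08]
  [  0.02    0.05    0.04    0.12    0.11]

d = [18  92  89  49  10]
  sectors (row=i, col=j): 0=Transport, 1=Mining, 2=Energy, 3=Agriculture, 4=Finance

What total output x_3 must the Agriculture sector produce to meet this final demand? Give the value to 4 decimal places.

Form M = I − A:
  [  0.93   -0.14   -0.04   -0.16   -0.16]
  [ -0.10    0.86   -0.16   -0.06   -0.08]
  [ -0.04   -0.01    0.86   -0.10   -0.02]
  [ -0.06   -0.14   -0.15    0.99   -0.08]
  [ -0.02   -0.05   -0.04   -0.12    0.89]
Leontief inverse L = M⁻¹:
  [  1.1285    0.2394    0.1509    0.2424    0.2496]
  [  0.1559    1.2241    0.2677    0.1455    0.1571]
  [  0.0677    0.0515    1.2030    0.1424    0.0566]
  [  0.1048    0.2038    0.2377    1.0803    0.1396]
  [  0.0513    0.1039    0.1045    0.1657    1.1594]
Total output x = L · d:
  x_0 = 1.1285·18 + 0.2394·92 + 0.1509·89 + 0.2424·49 + 0.2496·10 = 70.1464
  x_1 = 0.1559·18 + 1.2241·92 + 0.2677·89 + 0.1455·49 + 0.1571·10 = 147.9459
  x_2 = 0.0677·18 + 0.0515·92 + 1.2030·89 + 0.1424·49 + 0.0566·10 = 120.5677
  x_3 = 0.1048·18 + 0.2038·92 + 0.2377·89 + 1.0803·49 + 0.1396·10 = 96.1279
  x_4 = 0.0513·18 + 0.1039·92 + 0.1045·89 + 0.1657·49 + 1.1594·10 = 39.5037

96.1279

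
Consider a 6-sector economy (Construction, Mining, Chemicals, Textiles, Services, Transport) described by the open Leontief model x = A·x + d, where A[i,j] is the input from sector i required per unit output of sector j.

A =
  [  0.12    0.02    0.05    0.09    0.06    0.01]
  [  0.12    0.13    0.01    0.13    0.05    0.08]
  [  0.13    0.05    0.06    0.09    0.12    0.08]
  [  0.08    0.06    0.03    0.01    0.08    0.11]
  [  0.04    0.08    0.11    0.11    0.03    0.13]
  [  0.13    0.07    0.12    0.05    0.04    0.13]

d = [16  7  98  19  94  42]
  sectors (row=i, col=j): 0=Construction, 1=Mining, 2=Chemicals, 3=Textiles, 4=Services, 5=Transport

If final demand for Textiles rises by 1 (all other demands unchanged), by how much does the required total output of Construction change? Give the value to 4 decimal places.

0.1369

Form M = I − A:
  [  0.88   -0.02   -0.05   -0.09   -0.06   -0.01]
  [ -0.12    0.87   -0.01   -0.13   -0.05   -0.08]
  [ -0.13   -0.05    0.94   -0.09   -0.12   -0.08]
  [ -0.08   -0.06   -0.03    0.99   -0.08   -0.11]
  [ -0.04   -0.08   -0.11   -0.11    0.97   -0.13]
  [ -0.13   -0.07   -0.12   -0.05   -0.04    0.87]
Leontief inverse L = M⁻¹:
  [  1.1826    0.0556    0.0872    0.1369    0.1005    0.0591]
  [  0.2192    1.1947    0.0637    0.2025    0.1063    0.1597]
  [  0.2287    0.1110    1.1244    0.1658    0.1794    0.1640]
  [  0.1541    0.1066    0.0794    1.0673    0.1200    0.1717]
  [  0.1426    0.1433    0.1702    0.1795    1.0919    0.2163]
  [  0.2413    0.1325    0.1856    0.1292    0.1054    1.2135]
Total output x = L · d:
  x_0 = 1.1826·16 + 0.0556·7 + 0.0872·98 + 0.1369·19 + 0.1005·94 + 0.0591·42 = 42.3828
  x_1 = 0.2192·16 + 1.1947·7 + 0.0637·98 + 0.2025·19 + 0.1063·94 + 0.1597·42 = 38.6546
  x_2 = 0.2287·16 + 0.1110·7 + 1.1244·98 + 0.1658·19 + 0.1794·94 + 0.1640·42 = 141.5295
  x_3 = 0.1541·16 + 0.1066·7 + 0.0794·98 + 1.0673·19 + 0.1200·94 + 0.1717·42 = 49.7558
  x_4 = 0.1426·16 + 0.1433·7 + 0.1702·98 + 0.1795·19 + 1.0919·94 + 0.2163·42 = 135.1027
  x_5 = 0.2413·16 + 0.1325·7 + 0.1856·98 + 0.1292·19 + 0.1054·94 + 1.2135·42 = 86.3115
Δx_0 = L[0,3] · Δd_3 = 0.1369 · 1 = 0.1369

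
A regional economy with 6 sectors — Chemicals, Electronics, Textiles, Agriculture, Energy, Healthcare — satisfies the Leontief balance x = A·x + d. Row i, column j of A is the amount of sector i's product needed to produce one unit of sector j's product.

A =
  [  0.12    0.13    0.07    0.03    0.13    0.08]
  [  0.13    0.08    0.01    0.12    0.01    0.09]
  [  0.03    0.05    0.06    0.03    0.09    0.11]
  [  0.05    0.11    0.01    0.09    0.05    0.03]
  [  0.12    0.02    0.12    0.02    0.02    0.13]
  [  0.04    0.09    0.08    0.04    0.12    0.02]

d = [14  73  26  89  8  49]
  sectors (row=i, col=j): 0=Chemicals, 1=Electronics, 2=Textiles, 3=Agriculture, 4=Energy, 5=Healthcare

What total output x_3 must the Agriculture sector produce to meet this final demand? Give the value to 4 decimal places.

119.0812

Form M = I − A:
  [  0.88   -0.13   -0.07   -0.03   -0.13   -0.08]
  [ -0.13    0.92   -0.01   -0.12   -0.01   -0.09]
  [ -0.03   -0.05    0.94   -0.03   -0.09   -0.11]
  [ -0.05   -0.11   -0.01    0.91   -0.05   -0.03]
  [ -0.12   -0.02   -0.12   -0.02    0.98   -0.13]
  [ -0.04   -0.09   -0.08   -0.04   -0.12    0.98]
Leontief inverse L = M⁻¹:
  [  1.2109    0.2084    0.1324    0.0833    0.1990    0.1618]
  [  0.1973    1.1530    0.0495    0.1679    0.0684    0.1418]
  [  0.0812    0.0973    1.1024    0.0618    0.1357    0.1592]
  [  0.1043    0.1610    0.0387    1.1300    0.0857    0.0736]
  [  0.1777    0.0827    0.1692    0.0544    1.0860    0.1868]
  [  0.1002    0.1390    0.1223    0.0767    0.1620    1.0789]
Total output x = L · d:
  x_0 = 1.2109·14 + 0.2084·73 + 0.1324·26 + 0.0833·89 + 0.1990·8 + 0.1618·49 = 52.5393
  x_1 = 0.1973·14 + 1.1530·73 + 0.0495·26 + 0.1679·89 + 0.0684·8 + 0.1418·49 = 110.6556
  x_2 = 0.0812·14 + 0.0973·73 + 1.1024·26 + 0.0618·89 + 0.1357·8 + 0.1592·49 = 51.2924
  x_3 = 0.1043·14 + 0.1610·73 + 0.0387·26 + 1.1300·89 + 0.0857·8 + 0.0736·49 = 119.0812
  x_4 = 0.1777·14 + 0.0827·73 + 0.1692·26 + 0.0544·89 + 1.0860·8 + 0.1868·49 = 35.6096
  x_5 = 0.1002·14 + 0.1390·73 + 0.1223·26 + 0.0767·89 + 0.1620·8 + 1.0789·49 = 75.7147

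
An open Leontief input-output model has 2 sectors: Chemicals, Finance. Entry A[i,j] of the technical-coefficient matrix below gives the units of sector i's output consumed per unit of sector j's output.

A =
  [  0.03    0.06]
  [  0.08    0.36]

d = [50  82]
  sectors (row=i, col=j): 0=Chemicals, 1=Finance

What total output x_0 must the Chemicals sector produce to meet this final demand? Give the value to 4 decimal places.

59.9351

Form M = I − A:
  [  0.97   -0.06]
  [ -0.08    0.64]
Leontief inverse L = M⁻¹:
  [  1.0390    0.0974]
  [  0.1299    1.5747]
Total output x = L · d:
  x_0 = 1.0390·50 + 0.0974·82 = 59.9351
  x_1 = 0.1299·50 + 1.5747·82 = 135.6169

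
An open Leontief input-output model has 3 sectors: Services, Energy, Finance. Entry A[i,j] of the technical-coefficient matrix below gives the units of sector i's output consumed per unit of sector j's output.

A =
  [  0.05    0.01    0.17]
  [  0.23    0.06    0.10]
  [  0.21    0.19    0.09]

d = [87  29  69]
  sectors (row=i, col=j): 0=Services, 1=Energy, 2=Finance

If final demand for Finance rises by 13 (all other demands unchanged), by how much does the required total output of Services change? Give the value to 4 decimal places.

2.7824

Form M = I − A:
  [  0.95   -0.01   -0.17]
  [ -0.23    0.94   -0.10]
  [ -0.21   -0.19    0.91]
Leontief inverse L = M⁻¹:
  [  1.1133    0.0551    0.2140]
  [  0.3065    1.1032    0.1785]
  [  0.3209    0.2430    1.1856]
Total output x = L · d:
  x_0 = 1.1133·87 + 0.0551·29 + 0.2140·69 = 113.2221
  x_1 = 0.3065·87 + 1.1032·29 + 0.1785·69 = 70.9769
  x_2 = 0.3209·87 + 0.2430·29 + 1.1856·69 = 116.7717
Δx_0 = L[0,2] · Δd_2 = 0.2140 · 13 = 2.7824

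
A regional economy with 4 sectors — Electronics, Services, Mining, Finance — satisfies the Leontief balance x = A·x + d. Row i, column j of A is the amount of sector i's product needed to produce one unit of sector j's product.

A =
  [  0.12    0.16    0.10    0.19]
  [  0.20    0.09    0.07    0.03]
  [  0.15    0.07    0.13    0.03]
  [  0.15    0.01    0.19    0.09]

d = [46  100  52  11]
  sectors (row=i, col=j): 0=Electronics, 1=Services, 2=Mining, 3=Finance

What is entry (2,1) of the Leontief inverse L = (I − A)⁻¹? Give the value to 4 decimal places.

Form M = I − A:
  [  0.88   -0.16   -0.10   -0.19]
  [ -0.20    0.91   -0.07   -0.03]
  [ -0.15   -0.07    0.87   -0.03]
  [ -0.15   -0.01   -0.19    0.91]
Leontief inverse L = M⁻¹:
  [  1.2793    0.2456    0.2286    0.2827]
  [  0.3096    1.1663    0.1530    0.1081]
  [  0.2547    0.1390    1.2112    0.0977]
  [  0.2675    0.0823    0.2923    1.1671]
Total output x = L · d:
  x_0 = 1.2793·46 + 0.2456·100 + 0.2286·52 + 0.2827·11 = 98.4082
  x_1 = 0.3096·46 + 1.1663·100 + 0.1530·52 + 0.1081·11 = 140.0178
  x_2 = 0.2547·46 + 0.1390·100 + 1.2112·52 + 0.0977·11 = 89.6777
  x_3 = 0.2675·46 + 0.0823·100 + 0.2923·52 + 1.1671·11 = 48.5716

L[2,1] = 0.1390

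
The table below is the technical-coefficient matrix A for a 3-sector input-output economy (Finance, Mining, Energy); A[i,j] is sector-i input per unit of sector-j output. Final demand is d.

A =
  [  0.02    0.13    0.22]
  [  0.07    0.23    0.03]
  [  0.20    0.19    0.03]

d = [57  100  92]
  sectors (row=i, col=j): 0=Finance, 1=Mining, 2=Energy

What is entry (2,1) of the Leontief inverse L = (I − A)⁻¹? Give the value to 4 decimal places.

L[2,1] = 0.3121

Form M = I − A:
  [  0.98   -0.13   -0.22]
  [ -0.07    0.77   -0.03]
  [ -0.20   -0.19    0.97]
Leontief inverse L = M⁻¹:
  [  1.0901    0.2469    0.2549]
  [  0.1087    1.3333    0.0659]
  [  0.2460    0.3121    1.0964]
Total output x = L · d:
  x_0 = 1.0901·57 + 0.2469·100 + 0.2549·92 = 110.2736
  x_1 = 0.1087·57 + 1.3333·100 + 0.0659·92 = 145.5872
  x_2 = 0.2460·57 + 0.3121·100 + 1.0964·92 = 146.0993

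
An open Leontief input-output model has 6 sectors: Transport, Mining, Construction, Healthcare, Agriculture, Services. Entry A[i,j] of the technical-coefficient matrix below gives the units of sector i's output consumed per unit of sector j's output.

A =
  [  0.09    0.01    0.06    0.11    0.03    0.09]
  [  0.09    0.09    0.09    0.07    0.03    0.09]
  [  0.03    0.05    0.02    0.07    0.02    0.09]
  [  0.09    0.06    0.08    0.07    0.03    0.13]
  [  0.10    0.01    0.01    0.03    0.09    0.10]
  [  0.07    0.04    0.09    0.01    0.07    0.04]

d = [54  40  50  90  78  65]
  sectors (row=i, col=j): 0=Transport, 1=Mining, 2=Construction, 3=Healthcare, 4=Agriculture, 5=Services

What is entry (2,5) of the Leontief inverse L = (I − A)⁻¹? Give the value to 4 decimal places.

L[2,5] = 0.1284

Form M = I − A:
  [  0.91   -0.01   -0.06   -0.11   -0.03   -0.09]
  [ -0.09    0.91   -0.09   -0.07   -0.03   -0.09]
  [ -0.03   -0.05    0.98   -0.07   -0.02   -0.09]
  [ -0.09   -0.06   -0.08    0.93   -0.03   -0.13]
  [ -0.10   -0.01   -0.01   -0.03    0.91   -0.10]
  [ -0.07   -0.04   -0.09   -0.01   -0.07    0.96]
Leontief inverse L = M⁻¹:
  [  1.1376    0.0347    0.0988    0.1480    0.0569    0.1451]
  [  0.1454    1.1230    0.1362    0.1156    0.0604    0.1536]
  [  0.0654    0.0708    1.0509    0.0948    0.0406    0.1284]
  [  0.1447    0.0910    0.1262    1.1128    0.0619    0.1911]
  [  0.1439    0.0264    0.0408    0.0597    1.1185    0.1444]
  [  0.1071    0.0588    0.1157    0.0404    0.0927    1.0832]
Total output x = L · d:
  x_0 = 1.1376·54 + 0.0347·40 + 0.0988·50 + 0.1480·90 + 0.0569·78 + 0.1451·65 = 94.9517
  x_1 = 0.1454·54 + 1.1230·40 + 0.1362·50 + 0.1156·90 + 0.0604·78 + 0.1536·65 = 84.6886
  x_2 = 0.0654·54 + 0.0708·40 + 1.0509·50 + 0.0948·90 + 0.0406·78 + 0.1284·65 = 78.9489
  x_3 = 0.1447·54 + 0.0910·40 + 0.1262·50 + 1.1128·90 + 0.0619·78 + 0.1911·65 = 135.1664
  x_4 = 0.1439·54 + 0.0264·40 + 0.0408·50 + 0.0597·90 + 1.1185·78 + 0.1444·65 = 112.8643
  x_5 = 0.1071·54 + 0.0588·40 + 0.1157·50 + 0.0404·90 + 0.0927·78 + 1.0832·65 = 95.1997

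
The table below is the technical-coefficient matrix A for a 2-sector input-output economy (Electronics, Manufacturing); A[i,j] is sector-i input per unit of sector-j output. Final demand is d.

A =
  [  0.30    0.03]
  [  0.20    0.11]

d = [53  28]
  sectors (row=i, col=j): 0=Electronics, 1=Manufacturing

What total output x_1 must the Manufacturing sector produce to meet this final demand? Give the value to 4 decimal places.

48.9465

Form M = I − A:
  [  0.70   -0.03]
  [ -0.20    0.89]
Leontief inverse L = M⁻¹:
  [  1.4425    0.0486]
  [  0.3241    1.1345]
Total output x = L · d:
  x_0 = 1.4425·53 + 0.0486·28 = 77.8120
  x_1 = 0.3241·53 + 1.1345·28 = 48.9465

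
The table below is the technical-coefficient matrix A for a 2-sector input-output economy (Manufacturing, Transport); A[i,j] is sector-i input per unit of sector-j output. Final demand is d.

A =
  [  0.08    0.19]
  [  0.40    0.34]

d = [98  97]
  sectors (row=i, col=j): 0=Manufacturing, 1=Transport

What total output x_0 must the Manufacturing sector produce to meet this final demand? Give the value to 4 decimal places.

Form M = I − A:
  [  0.92   -0.19]
  [ -0.40    0.66]
Leontief inverse L = M⁻¹:
  [  1.2425    0.3577]
  [  0.7530    1.7319]
Total output x = L · d:
  x_0 = 1.2425·98 + 0.3577·97 = 156.4571
  x_1 = 0.7530·98 + 1.7319·97 = 241.7922

156.4571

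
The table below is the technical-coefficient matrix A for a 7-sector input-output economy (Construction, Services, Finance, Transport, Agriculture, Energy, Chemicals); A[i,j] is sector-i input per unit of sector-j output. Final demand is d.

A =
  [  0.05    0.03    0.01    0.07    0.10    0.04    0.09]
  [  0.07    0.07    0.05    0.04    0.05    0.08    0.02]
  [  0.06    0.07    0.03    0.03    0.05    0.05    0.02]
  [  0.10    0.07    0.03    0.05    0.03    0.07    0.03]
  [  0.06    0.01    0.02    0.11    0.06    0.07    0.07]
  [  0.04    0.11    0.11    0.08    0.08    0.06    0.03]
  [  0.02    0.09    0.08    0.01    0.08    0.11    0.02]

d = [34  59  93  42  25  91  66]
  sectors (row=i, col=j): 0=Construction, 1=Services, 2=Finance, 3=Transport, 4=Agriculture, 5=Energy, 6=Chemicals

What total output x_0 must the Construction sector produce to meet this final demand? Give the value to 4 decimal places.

68.7254

Form M = I − A:
  [  0.95   -0.03   -0.01   -0.07   -0.10   -0.04   -0.09]
  [ -0.07    0.93   -0.05   -0.04   -0.05   -0.08   -0.02]
  [ -0.06   -0.07    0.97   -0.03   -0.05   -0.05   -0.02]
  [ -0.10   -0.07   -0.03    0.95   -0.03   -0.07   -0.03]
  [ -0.06   -0.01   -0.02   -0.11    0.94   -0.07   -0.07]
  [ -0.04   -0.11   -0.11   -0.08   -0.08    0.94   -0.03]
  [ -0.02   -0.09   -0.08   -0.01   -0.08   -0.11    0.98]
Leontief inverse L = M⁻¹:
  [  1.0870    0.0696    0.0407    0.1094    0.1425    0.0869    0.1183]
  [  0.1070    1.1106    0.0803    0.0785    0.0916    0.1215    0.0468]
  [  0.0903    0.1018    1.0538    0.0615    0.0838    0.0843    0.0423]
  [  0.1369    0.1104    0.0597    1.0877    0.0728    0.1116    0.0580]
  [  0.0997    0.0536    0.0525    0.1498    1.1031    0.1164    0.0983]
  [  0.0914    0.1631    0.1477    0.1280    0.1306    1.1160    0.0621]
  [  0.0592    0.1355    0.1157    0.0522    0.1236    0.1557    1.0462]
Total output x = L · d:
  x_0 = 1.0870·34 + 0.0696·59 + 0.0407·93 + 0.1094·42 + 0.1425·25 + 0.0869·91 + 0.1183·66 = 68.7254
  x_1 = 0.1070·34 + 1.1106·59 + 0.0803·93 + 0.0785·42 + 0.0916·25 + 0.1215·91 + 0.0468·66 = 96.3603
  x_2 = 0.0903·34 + 0.1018·59 + 1.0538·93 + 0.0615·42 + 0.0838·25 + 0.0843·91 + 0.0423·66 = 122.2238
  x_3 = 0.1369·34 + 0.1104·59 + 0.0597·93 + 1.0877·42 + 0.0728·25 + 0.1116·91 + 0.0580·66 = 78.1971
  x_4 = 0.0997·34 + 0.0536·59 + 0.0525·93 + 0.1498·42 + 1.1031·25 + 0.1164·91 + 0.0983·66 = 62.3780
  x_5 = 0.0914·34 + 0.1631·59 + 0.1477·93 + 0.1280·42 + 0.1306·25 + 1.1160·91 + 0.0621·66 = 140.7630
  x_6 = 0.0592·34 + 0.1355·59 + 0.1157·93 + 0.0522·42 + 0.1236·25 + 0.1557·91 + 1.0462·66 = 109.2663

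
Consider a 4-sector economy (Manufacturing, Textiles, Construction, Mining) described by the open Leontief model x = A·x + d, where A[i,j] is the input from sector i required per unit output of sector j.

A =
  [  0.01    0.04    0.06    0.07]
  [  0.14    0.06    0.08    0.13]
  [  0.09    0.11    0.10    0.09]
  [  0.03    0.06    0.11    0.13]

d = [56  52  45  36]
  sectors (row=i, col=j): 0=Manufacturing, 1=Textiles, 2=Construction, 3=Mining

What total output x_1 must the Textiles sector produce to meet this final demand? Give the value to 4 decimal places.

79.7301

Form M = I − A:
  [  0.99   -0.04   -0.06   -0.07]
  [ -0.14    0.94   -0.08   -0.13]
  [ -0.09   -0.11    0.90   -0.09]
  [ -0.03   -0.06   -0.11    0.87]
Leontief inverse L = M⁻¹:
  [  1.0295    0.0603    0.0863    0.1008]
  [  0.1733    1.0990    0.1327    0.1919]
  [  0.1305    0.1500    1.1517    0.1521]
  [  0.0640    0.0968    0.1577    1.1854]
Total output x = L · d:
  x_0 = 1.0295·56 + 0.0603·52 + 0.0863·45 + 0.1008·36 = 68.3043
  x_1 = 0.1733·56 + 1.0990·52 + 0.1327·45 + 0.1919·36 = 79.7301
  x_2 = 0.1305·56 + 0.1500·52 + 1.1517·45 + 0.1521·36 = 72.4141
  x_3 = 0.0640·56 + 0.0968·52 + 0.1577·45 + 1.1854·36 = 58.3891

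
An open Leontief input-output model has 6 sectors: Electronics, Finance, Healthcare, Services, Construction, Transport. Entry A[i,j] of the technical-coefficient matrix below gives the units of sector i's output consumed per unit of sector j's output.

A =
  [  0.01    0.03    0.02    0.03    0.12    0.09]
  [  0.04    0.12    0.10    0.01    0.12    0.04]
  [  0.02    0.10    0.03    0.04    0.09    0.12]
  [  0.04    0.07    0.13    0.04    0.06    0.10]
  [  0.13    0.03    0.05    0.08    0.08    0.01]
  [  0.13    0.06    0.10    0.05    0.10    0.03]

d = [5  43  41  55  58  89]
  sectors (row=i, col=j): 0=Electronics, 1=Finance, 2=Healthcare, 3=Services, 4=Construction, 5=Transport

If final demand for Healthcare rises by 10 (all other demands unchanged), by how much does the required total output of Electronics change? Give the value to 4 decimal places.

Form M = I − A:
  [  0.99   -0.03   -0.02   -0.03   -0.12   -0.09]
  [ -0.04    0.88   -0.10   -0.01   -0.12   -0.04]
  [ -0.02   -0.10    0.97   -0.04   -0.09   -0.12]
  [ -0.04   -0.07   -0.13    0.96   -0.06   -0.10]
  [ -0.13   -0.03   -0.05   -0.08    0.92   -0.01]
  [ -0.13   -0.06   -0.10   -0.05   -0.10    0.97]
Leontief inverse L = M⁻¹:
  [  1.0528    0.0602    0.0558    0.0557    0.1667    0.1145]
  [  0.0875    1.1712    0.1462    0.0411    0.1899    0.0807]
  [  0.0714    0.1467    1.0809    0.0698    0.1556    0.1552]
  [  0.0885    0.1233    0.1801    1.0718    0.1312    0.1474]
  [  0.1651    0.0666    0.0886    0.1071    1.1385    0.0518]
  [  0.1755    0.1088    0.1464    0.0835    0.1743    1.0802]
Total output x = L · d:
  x_0 = 1.0528·5 + 0.0602·43 + 0.0558·41 + 0.0557·55 + 0.1667·58 + 0.1145·89 = 33.0640
  x_1 = 0.0875·5 + 1.1712·43 + 0.1462·41 + 0.0411·55 + 0.1899·58 + 0.0807·89 = 77.2449
  x_2 = 0.0714·5 + 0.1467·43 + 1.0809·41 + 0.0698·55 + 0.1556·58 + 0.1552·89 = 77.6627
  x_3 = 0.0885·5 + 0.1233·43 + 0.1801·41 + 1.0718·55 + 0.1312·58 + 0.1474·89 = 92.8093
  x_4 = 0.1651·5 + 0.0666·43 + 0.0886·41 + 0.1071·55 + 1.1385·58 + 0.0518·89 = 83.8560
  x_5 = 0.1755·5 + 0.1088·43 + 0.1464·41 + 0.0835·55 + 0.1743·58 + 1.0802·89 = 122.3973
Δx_0 = L[0,2] · Δd_2 = 0.0558 · 10 = 0.5578

0.5578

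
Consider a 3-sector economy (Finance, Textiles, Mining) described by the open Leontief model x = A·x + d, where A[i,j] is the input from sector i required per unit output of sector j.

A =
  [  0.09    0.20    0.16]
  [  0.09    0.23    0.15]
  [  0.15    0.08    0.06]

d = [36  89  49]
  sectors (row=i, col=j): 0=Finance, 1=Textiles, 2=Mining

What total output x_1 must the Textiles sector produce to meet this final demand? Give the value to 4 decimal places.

Form M = I − A:
  [  0.91   -0.20   -0.16]
  [ -0.09    0.77   -0.15]
  [ -0.15   -0.08    0.94]
Leontief inverse L = M⁻¹:
  [  1.1733    0.3310    0.2525]
  [  0.1765    1.3704    0.2487]
  [  0.2022    0.1694    1.1253]
Total output x = L · d:
  x_0 = 1.1733·36 + 0.3310·89 + 0.2525·49 = 84.0679
  x_1 = 0.1765·36 + 1.3704·89 + 0.2487·49 = 140.5081
  x_2 = 0.2022·36 + 0.1694·89 + 1.1253·49 = 77.5009

140.5081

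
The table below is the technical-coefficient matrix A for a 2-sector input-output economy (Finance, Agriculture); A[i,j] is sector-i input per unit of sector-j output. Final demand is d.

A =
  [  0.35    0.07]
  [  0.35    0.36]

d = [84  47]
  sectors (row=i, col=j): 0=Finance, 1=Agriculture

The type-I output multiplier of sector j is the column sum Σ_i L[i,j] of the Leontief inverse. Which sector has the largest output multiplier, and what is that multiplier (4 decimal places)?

Form M = I − A:
  [  0.65   -0.07]
  [ -0.35    0.64]
Leontief inverse L = M⁻¹:
  [  1.6347    0.1788]
  [  0.8940    1.6603]
Total output x = L · d:
  x_0 = 1.6347·84 + 0.1788·47 = 145.7216
  x_1 = 0.8940·84 + 1.6603·47 = 153.1290
Output multipliers (column sums of L):
  Finance: 2.5287
  Agriculture: 1.8391

Finance (2.5287)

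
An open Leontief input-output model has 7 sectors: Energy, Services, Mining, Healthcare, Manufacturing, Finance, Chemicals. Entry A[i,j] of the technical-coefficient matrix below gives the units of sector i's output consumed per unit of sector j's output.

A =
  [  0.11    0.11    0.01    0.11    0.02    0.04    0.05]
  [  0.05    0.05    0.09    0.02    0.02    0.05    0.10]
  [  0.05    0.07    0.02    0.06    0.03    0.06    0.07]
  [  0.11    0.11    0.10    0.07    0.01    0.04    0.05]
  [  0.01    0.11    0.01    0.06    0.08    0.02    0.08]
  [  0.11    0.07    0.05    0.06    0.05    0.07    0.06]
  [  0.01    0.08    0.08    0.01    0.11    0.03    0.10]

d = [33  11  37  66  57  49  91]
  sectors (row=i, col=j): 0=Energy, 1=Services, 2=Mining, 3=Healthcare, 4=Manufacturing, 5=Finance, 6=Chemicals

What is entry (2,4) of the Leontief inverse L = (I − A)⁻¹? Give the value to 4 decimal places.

L[2,4] = 0.0588

Form M = I − A:
  [  0.89   -0.11   -0.01   -0.11   -0.02   -0.04   -0.05]
  [ -0.05    0.95   -0.09   -0.02   -0.02   -0.05   -0.10]
  [ -0.05   -0.07    0.98   -0.06   -0.03   -0.06   -0.07]
  [ -0.11   -0.11   -0.10    0.93   -0.01   -0.04   -0.05]
  [ -0.01   -0.11   -0.01   -0.06    0.92   -0.02   -0.08]
  [ -0.11   -0.07   -0.05   -0.06   -0.05    0.93   -0.06]
  [ -0.01   -0.08   -0.08   -0.01   -0.11   -0.03    0.90]
Leontief inverse L = M⁻¹:
  [  1.1669    0.1775    0.0570    0.1547    0.0496    0.0746    0.1070]
  [  0.0874    1.1025    0.1243    0.0522    0.0527    0.0793    0.1499]
  [  0.0904    0.1221    1.0566    0.0922    0.0588    0.0876    0.1170]
  [  0.1679    0.1797    0.1458    1.1174    0.0421    0.0789    0.1117]
  [  0.0423    0.1618    0.0486    0.0877    1.1121    0.0456    0.1309]
  [  0.1652    0.1397    0.0924    0.1066    0.0852    1.1061    0.1191]
  [  0.0413    0.1373    0.1162    0.0412    0.1497    0.0590    1.1572]
Total output x = L · d:
  x_0 = 1.1669·33 + 0.1775·11 + 0.0570·37 + 0.1547·66 + 0.0496·57 + 0.0746·49 + 0.1070·91 = 68.9920
  x_1 = 0.0874·33 + 1.1025·11 + 0.1243·37 + 0.0522·66 + 0.0527·57 + 0.0793·49 + 0.1499·91 = 43.5876
  x_2 = 0.0904·33 + 0.1221·11 + 1.0566·37 + 0.0922·66 + 0.0588·57 + 0.0876·49 + 0.1170·91 = 67.7948
  x_3 = 0.1679·33 + 0.1797·11 + 0.1458·37 + 1.1174·66 + 0.0421·57 + 0.0789·49 + 0.1117·91 = 103.0871
  x_4 = 0.0423·33 + 0.1618·11 + 0.0486·37 + 0.0877·66 + 1.1121·57 + 0.0456·49 + 0.1309·91 = 88.2876
  x_5 = 0.1652·33 + 0.1397·11 + 0.0924·37 + 0.1066·66 + 0.0852·57 + 1.1061·49 + 0.1191·91 = 87.3410
  x_6 = 0.0413·33 + 0.1373·11 + 0.1162·37 + 0.0412·66 + 0.1497·57 + 0.0590·49 + 1.1572·91 = 126.6258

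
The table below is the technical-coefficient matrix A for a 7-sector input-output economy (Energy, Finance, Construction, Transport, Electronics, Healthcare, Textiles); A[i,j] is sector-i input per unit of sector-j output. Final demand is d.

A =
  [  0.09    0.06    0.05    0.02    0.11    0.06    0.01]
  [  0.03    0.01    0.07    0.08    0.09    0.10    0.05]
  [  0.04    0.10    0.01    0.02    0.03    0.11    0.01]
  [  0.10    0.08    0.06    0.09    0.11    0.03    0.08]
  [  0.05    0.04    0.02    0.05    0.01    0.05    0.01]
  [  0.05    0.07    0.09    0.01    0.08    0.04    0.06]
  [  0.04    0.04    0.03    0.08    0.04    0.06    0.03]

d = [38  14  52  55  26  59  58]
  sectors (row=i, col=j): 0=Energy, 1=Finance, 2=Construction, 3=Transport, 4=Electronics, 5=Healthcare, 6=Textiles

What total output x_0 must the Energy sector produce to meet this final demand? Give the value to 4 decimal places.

Form M = I − A:
  [  0.91   -0.06   -0.05   -0.02   -0.11   -0.06   -0.01]
  [ -0.03    0.99   -0.07   -0.08   -0.09   -0.10   -0.05]
  [ -0.04   -0.10    0.99   -0.02   -0.03   -0.11   -0.01]
  [ -0.10   -0.08   -0.06    0.91   -0.11   -0.03   -0.08]
  [ -0.05   -0.04   -0.02   -0.05    0.99   -0.05   -0.01]
  [ -0.05   -0.07   -0.09   -0.01   -0.08    0.96   -0.06]
  [ -0.04   -0.04   -0.03   -0.08   -0.04   -0.06    0.97]
Leontief inverse L = M⁻¹:
  [  1.1257    0.0944    0.0794    0.0467    0.1505    0.1004    0.0289]
  [  0.0698    1.0521    0.1025    0.1118    0.1334    0.1408    0.0753]
  [  0.0677    0.1269    1.0405    0.0436    0.0683    0.1435    0.0311]
  [  0.1523    0.1284    0.1001    1.1356    0.1692    0.0855    0.1099]
  [  0.0736    0.0623    0.0407    0.0682    1.0397    0.0736    0.0253]
  [  0.0823    0.1045    0.1171    0.0388    0.1172    1.0834    0.0789]
  [  0.0721    0.0708    0.0569    0.1068    0.0779    0.0915    1.0512]
Total output x = L · d:
  x_0 = 1.1257·38 + 0.0944·14 + 0.0794·52 + 0.0467·55 + 0.1505·26 + 0.1004·59 + 0.0289·58 = 62.3073
  x_1 = 0.0698·38 + 1.0521·14 + 0.1025·52 + 0.1118·55 + 0.1334·26 + 0.1408·59 + 0.0753·58 = 45.0057
  x_2 = 0.0677·38 + 0.1269·14 + 1.0405·52 + 0.0436·55 + 0.0683·26 + 0.1435·59 + 0.0311·58 = 72.9037
  x_3 = 0.1523·38 + 0.1284·14 + 0.1001·52 + 1.1356·55 + 0.1692·26 + 0.0855·59 + 0.1099·58 = 91.0702
  x_4 = 0.0736·38 + 0.0623·14 + 0.0407·52 + 0.0682·55 + 1.0397·26 + 0.0736·59 + 0.0253·58 = 42.3784
  x_5 = 0.0823·38 + 0.1045·14 + 0.1171·52 + 0.0388·55 + 0.1172·26 + 1.0834·59 + 0.0789·58 = 84.3595
  x_6 = 0.0721·38 + 0.0708·14 + 0.0569·52 + 0.1068·55 + 0.0779·26 + 0.0915·59 + 1.0512·58 = 80.9505

62.3073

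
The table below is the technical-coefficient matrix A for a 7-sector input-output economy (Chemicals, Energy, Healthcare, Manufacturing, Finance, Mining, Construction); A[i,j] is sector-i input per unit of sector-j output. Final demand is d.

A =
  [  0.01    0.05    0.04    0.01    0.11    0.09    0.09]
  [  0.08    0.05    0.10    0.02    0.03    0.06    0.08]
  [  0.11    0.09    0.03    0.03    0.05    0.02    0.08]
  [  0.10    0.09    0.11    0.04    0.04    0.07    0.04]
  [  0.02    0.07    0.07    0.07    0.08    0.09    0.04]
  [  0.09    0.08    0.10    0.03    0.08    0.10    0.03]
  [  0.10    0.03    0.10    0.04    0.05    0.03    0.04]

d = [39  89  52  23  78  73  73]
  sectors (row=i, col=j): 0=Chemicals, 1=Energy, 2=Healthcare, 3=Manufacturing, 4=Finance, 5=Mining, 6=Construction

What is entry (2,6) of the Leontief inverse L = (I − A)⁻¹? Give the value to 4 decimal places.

Form M = I − A:
  [  0.99   -0.05   -0.04   -0.01   -0.11   -0.09   -0.09]
  [ -0.08    0.95   -0.10   -0.02   -0.03   -0.06   -0.08]
  [ -0.11   -0.09    0.97   -0.03   -0.05   -0.02   -0.08]
  [ -0.10   -0.09   -0.11    0.96   -0.04   -0.07   -0.04]
  [ -0.02   -0.07   -0.07   -0.07    0.92   -0.09   -0.04]
  [ -0.09   -0.08   -0.10   -0.03   -0.08    0.90   -0.03]
  [ -0.10   -0.03   -0.10   -0.04   -0.05   -0.03    0.96]
Leontief inverse L = M⁻¹:
  [  1.0608    0.0955    0.0964    0.0370    0.1557    0.1373    0.1278]
  [  0.1337    1.0968    0.1528    0.0432    0.0779    0.1052    0.1250]
  [  0.1570    0.1326    1.0837    0.0526    0.0968    0.0665    0.1244]
  [  0.1616    0.1465    0.1723    1.0666    0.0958    0.1254    0.0941]
  [  0.0788    0.1237    0.1319    0.0978    1.1288    0.1424    0.0842]
  [  0.1527    0.1402    0.1660    0.0597    0.1400    1.1609    0.0844]
  [  0.1466    0.0750    0.1469    0.0621    0.0959    0.0734    1.0828]
Total output x = L · d:
  x_0 = 1.0608·39 + 0.0955·89 + 0.0964·52 + 0.0370·23 + 0.1557·78 + 0.1373·73 + 0.1278·73 = 87.2270
  x_1 = 0.1337·39 + 1.0968·89 + 0.1528·52 + 0.0432·23 + 0.0779·78 + 0.1052·73 + 0.1250·73 = 134.6510
  x_2 = 0.1570·39 + 0.1326·89 + 1.0837·52 + 0.0526·23 + 0.0968·78 + 0.0665·73 + 0.1244·73 = 96.9741
  x_3 = 0.1616·39 + 0.1465·89 + 0.1723·52 + 1.0666·23 + 0.0958·78 + 0.1254·73 + 0.0941·73 = 76.3244
  x_4 = 0.0788·39 + 0.1237·89 + 0.1319·52 + 0.0978·23 + 1.1288·78 + 0.1424·73 + 0.0842·73 = 127.7804
  x_5 = 0.1527·39 + 0.1402·89 + 0.1660·52 + 0.0597·23 + 0.1400·78 + 1.1609·73 + 0.0844·73 = 130.2582
  x_6 = 0.1466·39 + 0.0750·89 + 0.1469·52 + 0.0621·23 + 0.0959·78 + 0.0734·73 + 1.0828·73 = 113.3431

L[2,6] = 0.1244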